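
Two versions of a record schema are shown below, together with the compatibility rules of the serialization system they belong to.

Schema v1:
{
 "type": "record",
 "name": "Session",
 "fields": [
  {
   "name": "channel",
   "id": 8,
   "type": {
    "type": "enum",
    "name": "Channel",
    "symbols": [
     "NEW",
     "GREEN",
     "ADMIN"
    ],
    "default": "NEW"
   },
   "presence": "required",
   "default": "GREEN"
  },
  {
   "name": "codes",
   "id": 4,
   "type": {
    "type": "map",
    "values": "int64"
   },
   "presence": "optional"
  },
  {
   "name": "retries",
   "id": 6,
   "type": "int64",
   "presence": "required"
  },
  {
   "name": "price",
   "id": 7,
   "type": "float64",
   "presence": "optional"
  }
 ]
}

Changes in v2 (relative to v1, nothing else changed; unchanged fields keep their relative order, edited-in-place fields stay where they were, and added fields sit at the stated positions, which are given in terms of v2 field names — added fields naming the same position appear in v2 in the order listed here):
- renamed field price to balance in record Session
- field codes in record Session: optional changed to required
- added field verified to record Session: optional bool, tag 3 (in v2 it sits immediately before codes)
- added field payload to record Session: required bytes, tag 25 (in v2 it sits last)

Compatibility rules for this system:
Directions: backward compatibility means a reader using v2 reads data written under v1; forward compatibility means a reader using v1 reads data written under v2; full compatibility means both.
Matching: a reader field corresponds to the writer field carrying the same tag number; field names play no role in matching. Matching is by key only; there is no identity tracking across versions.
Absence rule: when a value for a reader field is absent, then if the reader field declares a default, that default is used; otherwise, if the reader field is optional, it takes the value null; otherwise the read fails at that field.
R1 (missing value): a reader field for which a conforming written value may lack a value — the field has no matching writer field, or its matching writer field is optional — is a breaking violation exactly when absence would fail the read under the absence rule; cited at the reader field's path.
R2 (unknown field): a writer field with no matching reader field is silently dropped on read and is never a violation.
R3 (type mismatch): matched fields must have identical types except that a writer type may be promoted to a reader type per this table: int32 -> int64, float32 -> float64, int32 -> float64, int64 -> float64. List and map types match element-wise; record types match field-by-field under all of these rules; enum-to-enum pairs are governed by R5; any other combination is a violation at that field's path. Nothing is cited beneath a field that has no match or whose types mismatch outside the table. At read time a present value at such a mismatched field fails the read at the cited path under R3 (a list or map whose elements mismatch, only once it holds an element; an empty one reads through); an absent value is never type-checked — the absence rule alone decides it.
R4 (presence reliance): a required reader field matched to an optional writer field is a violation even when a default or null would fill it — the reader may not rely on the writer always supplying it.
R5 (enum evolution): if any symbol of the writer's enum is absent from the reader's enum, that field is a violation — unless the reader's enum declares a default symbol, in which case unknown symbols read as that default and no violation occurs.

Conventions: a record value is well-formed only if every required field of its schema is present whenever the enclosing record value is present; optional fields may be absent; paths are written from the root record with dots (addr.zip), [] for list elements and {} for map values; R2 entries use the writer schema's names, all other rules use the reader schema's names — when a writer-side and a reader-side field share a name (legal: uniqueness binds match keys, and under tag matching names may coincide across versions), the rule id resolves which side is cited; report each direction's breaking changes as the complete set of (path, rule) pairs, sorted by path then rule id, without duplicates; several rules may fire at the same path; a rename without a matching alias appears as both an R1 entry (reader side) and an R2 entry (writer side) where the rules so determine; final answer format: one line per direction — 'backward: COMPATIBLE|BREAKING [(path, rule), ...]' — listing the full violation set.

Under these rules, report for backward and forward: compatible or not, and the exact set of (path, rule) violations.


each type pair in Session: writer, then reader
backward pass over Session, reader schema v2, writer schema v1:
  channel: paired with writer channel (Channel -> Channel; writer required)
  verified: no writer match
  codes: paired with writer codes (map<string, int64> -> map<string, int64>; writer optional)
  retries: paired with writer retries (int64 -> int64; writer required)
  balance: paired with writer price (float64 -> float64; writer optional)
  payload: no writer match
  rule R1 violated at codes
  rule R4 violated at codes
  rule R1 violated at payload
  => backward verdict for Session: BREAKING, 3 violation(s)
forward pass over Session, reader schema v1, writer schema v2:
  channel: paired with writer channel (Channel -> Channel; writer required)
  codes: paired with writer codes (map<string, int64> -> map<string, int64>; writer required)
  retries: paired with writer retries (int64 -> int64; writer required)
  price: paired with writer balance (float64 -> float64; writer optional)
  verified (writer side), unknown to reader
  payload (writer side), unknown to reader
  nothing fires on Session: forward is COMPATIBLE

backward: BREAKING [(codes, R1), (codes, R4), (payload, R1)]; forward: COMPATIBLE []


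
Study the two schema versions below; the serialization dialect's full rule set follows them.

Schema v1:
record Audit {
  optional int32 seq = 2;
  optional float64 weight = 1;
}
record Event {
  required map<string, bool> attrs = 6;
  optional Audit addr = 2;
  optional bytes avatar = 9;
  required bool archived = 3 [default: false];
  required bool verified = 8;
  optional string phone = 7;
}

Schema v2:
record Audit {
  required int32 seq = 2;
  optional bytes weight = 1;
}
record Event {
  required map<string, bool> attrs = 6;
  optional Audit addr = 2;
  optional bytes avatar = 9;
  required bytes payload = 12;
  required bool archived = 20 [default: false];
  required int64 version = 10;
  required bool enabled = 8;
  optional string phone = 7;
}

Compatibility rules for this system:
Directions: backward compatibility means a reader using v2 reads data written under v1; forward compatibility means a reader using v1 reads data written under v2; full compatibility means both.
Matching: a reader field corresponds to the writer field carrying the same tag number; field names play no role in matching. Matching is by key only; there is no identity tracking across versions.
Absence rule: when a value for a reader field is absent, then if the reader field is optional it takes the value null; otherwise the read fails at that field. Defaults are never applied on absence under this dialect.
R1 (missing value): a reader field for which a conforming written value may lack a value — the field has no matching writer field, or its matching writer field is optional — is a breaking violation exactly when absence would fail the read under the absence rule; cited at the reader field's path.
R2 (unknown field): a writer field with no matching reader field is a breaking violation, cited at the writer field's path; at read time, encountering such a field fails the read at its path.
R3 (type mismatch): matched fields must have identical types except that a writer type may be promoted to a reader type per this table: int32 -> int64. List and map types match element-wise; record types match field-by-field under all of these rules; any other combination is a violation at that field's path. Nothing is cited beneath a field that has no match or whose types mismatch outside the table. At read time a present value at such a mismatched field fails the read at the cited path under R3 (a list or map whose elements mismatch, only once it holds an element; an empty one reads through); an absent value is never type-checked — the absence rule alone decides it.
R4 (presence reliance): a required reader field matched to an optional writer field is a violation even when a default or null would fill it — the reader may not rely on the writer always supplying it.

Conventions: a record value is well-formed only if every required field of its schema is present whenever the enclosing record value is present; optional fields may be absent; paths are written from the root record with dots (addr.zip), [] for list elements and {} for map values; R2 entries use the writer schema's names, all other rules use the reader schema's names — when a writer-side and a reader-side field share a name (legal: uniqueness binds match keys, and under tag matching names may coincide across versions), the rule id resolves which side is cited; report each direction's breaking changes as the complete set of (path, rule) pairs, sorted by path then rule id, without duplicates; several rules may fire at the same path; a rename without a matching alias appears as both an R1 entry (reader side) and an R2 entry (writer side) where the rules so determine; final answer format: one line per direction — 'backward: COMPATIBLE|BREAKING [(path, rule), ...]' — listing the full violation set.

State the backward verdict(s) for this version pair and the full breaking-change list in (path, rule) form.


backward: BREAKING [(addr.seq, R1), (addr.seq, R4), (addr.weight, R3), (archived, R1), (archived, R2), (payload, R1), (version, R1)]

in Event below, arrows point writer -> reader
backward analysis of Event with v2 as reader and v1 as writer:
  writer required, map<string, bool> -> map<string, bool>: reader attrs maps from writer attrs
  writer optional, Audit -> Audit: reader addr maps from writer addr
  writer optional, bytes -> bytes: reader avatar maps from writer avatar
  no writer field matches reader payload
  no writer field matches reader archived
  no writer field matches reader version
  writer required, bool -> bool: reader enabled maps from writer verified
  writer optional, string -> string: reader phone maps from writer phone
  leftover writer field: archived
  writer optional, int32 -> int32: reader addr.seq maps from writer addr.seq
  writer optional, float64 -> bytes: reader addr.weight maps from writer addr.weight
  R1 fires at addr.seq
  R4 fires at addr.seq
  R3 fires at addr.weight
  R1 fires at archived
  R2 fires at archived
  R1 fires at payload
  R1 fires at version
  => backward: BREAKING (7)
remaining Event differences; none change what is asked:
  renamed field verified to enabled in record Event -> no rule fires on it in Event's dialect; the asked verdict holds


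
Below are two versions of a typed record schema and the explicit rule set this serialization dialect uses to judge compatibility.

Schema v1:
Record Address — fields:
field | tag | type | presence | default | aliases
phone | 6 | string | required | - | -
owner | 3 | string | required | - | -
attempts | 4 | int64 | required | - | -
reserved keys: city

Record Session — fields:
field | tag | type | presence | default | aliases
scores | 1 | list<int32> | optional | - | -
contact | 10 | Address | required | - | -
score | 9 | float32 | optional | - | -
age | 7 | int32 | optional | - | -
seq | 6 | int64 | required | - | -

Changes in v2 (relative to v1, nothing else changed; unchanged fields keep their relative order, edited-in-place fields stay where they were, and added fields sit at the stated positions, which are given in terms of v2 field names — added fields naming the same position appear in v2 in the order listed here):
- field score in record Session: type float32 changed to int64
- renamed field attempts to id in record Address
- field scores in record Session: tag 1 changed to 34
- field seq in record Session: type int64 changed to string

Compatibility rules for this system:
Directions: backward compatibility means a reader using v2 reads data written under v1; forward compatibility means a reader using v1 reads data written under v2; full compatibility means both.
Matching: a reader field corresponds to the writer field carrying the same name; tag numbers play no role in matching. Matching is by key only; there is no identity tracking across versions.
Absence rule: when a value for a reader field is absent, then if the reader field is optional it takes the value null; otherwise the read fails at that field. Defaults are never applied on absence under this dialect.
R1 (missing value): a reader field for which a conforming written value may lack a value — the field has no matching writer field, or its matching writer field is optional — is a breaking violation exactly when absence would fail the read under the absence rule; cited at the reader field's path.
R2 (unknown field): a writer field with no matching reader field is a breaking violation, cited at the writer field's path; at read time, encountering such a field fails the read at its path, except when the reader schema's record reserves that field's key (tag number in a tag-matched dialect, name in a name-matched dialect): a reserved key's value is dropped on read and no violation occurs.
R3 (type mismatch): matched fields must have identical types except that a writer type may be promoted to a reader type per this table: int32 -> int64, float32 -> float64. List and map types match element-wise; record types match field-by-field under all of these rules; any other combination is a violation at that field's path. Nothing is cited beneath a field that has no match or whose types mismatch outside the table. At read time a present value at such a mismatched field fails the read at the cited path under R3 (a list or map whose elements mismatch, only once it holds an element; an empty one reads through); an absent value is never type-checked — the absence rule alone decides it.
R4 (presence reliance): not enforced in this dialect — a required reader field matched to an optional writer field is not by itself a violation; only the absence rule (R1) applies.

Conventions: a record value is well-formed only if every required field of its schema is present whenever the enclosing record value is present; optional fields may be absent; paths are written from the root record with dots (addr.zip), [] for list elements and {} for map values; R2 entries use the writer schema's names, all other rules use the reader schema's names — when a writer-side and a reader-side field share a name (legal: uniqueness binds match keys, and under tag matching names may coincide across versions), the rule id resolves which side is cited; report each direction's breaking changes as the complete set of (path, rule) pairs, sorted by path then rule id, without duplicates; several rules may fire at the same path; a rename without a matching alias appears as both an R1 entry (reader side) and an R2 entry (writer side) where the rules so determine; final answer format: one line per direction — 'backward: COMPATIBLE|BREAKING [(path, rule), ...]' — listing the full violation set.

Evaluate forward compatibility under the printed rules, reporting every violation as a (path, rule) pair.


forward: BREAKING [(contact.attempts, R1), (contact.id, R2), (score, R3), (seq, R3)]

in Session below, arrows point writer -> reader
forward analysis of Session with v1 as reader and v2 as writer:
  scores: paired with writer scores (list<int32> -> list<int32>; writer optional)
  contact: paired with writer contact (Address -> Address; writer required)
  score: paired with writer score (int64 -> float32; writer optional)
  age: paired with writer age (int32 -> int32; writer optional)
  seq: paired with writer seq (string -> int64; writer required)
  contact.phone: paired with writer contact.phone (string -> string; writer required)
  contact.owner: paired with writer contact.owner (string -> string; writer required)
  no writer field matches reader contact.attempts
  writer contact.id: unknown to reader
  violation R1 at contact.attempts
  violation R2 at contact.id
  violation R3 at score
  violation R3 at seq
  => forward: BREAKING (4)
the other Session changes do not affect what is asked:
  field scores in record Session: tag 1 changed to 34 -> inert for the asked Session verdict: nothing fires


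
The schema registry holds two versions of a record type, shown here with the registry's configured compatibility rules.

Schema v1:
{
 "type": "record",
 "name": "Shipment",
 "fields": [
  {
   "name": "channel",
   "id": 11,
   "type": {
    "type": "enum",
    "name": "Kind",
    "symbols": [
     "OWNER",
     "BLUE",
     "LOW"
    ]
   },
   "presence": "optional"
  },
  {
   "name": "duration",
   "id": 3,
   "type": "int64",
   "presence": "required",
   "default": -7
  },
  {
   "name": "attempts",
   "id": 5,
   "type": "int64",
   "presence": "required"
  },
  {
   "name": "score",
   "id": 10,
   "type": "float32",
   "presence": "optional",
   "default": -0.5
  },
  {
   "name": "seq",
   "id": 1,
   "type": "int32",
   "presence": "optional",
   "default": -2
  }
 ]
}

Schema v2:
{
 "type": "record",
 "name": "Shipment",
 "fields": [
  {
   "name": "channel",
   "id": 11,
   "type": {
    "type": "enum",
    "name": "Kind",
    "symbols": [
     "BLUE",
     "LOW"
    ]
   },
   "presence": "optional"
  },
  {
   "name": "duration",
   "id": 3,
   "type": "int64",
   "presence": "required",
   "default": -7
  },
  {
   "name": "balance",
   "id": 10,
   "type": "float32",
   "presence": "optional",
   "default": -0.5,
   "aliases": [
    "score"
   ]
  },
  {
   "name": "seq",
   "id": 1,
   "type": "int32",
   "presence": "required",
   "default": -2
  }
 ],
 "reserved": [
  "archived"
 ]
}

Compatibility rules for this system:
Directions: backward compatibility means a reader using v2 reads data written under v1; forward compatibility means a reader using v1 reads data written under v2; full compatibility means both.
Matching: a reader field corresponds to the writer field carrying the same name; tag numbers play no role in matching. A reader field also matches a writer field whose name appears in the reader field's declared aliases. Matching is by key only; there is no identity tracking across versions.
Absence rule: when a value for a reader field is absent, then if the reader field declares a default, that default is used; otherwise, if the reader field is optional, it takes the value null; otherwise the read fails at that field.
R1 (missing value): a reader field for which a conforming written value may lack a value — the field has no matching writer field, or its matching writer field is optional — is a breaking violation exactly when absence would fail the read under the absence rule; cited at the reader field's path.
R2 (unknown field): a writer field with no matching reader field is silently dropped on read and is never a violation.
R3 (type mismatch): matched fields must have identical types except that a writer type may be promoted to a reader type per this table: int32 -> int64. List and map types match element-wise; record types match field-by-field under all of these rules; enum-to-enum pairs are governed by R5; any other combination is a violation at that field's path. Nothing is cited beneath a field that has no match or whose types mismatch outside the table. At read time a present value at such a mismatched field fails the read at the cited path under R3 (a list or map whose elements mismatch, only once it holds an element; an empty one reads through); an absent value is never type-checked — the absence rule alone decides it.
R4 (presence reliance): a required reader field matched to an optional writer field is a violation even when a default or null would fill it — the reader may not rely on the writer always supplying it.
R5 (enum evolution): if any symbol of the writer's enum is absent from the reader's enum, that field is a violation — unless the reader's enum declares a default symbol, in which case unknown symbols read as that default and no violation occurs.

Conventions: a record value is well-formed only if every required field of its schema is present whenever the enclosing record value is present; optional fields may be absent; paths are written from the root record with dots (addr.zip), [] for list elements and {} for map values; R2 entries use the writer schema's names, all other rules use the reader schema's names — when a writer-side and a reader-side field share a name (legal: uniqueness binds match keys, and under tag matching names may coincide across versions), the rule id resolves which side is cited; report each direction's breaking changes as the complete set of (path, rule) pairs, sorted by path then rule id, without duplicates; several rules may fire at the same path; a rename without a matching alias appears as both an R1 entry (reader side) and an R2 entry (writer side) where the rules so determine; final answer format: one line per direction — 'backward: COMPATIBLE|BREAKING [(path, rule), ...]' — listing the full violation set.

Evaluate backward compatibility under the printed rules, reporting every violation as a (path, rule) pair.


in Shipment below, arrows point writer -> reader
backward for Shipment (reader v2, writer v1):
  writer optional, Kind -> Kind: reader channel maps from writer channel
  writer required, int64 -> int64: reader duration maps from writer duration
  writer optional, float32 -> float32: reader balance maps from writer score
  writer optional, int32 -> int32: reader seq maps from writer seq
  attempts (writer side), unknown to reader
  R5 fires at channel
  R4 fires at seq
  backward on Shipment therefore BREAKING (2)
checking off the Shipment differences that do not matter here:
  removed field attempts from record Shipment -> affects forward compatibility only, which is not asked
  renamed field score to balance in record Shipment (alias score declared on the renamed field) -> triggers nothing under Shipment's printed rules — same verdict

backward: BREAKING [(channel, R5), (seq, R4)]


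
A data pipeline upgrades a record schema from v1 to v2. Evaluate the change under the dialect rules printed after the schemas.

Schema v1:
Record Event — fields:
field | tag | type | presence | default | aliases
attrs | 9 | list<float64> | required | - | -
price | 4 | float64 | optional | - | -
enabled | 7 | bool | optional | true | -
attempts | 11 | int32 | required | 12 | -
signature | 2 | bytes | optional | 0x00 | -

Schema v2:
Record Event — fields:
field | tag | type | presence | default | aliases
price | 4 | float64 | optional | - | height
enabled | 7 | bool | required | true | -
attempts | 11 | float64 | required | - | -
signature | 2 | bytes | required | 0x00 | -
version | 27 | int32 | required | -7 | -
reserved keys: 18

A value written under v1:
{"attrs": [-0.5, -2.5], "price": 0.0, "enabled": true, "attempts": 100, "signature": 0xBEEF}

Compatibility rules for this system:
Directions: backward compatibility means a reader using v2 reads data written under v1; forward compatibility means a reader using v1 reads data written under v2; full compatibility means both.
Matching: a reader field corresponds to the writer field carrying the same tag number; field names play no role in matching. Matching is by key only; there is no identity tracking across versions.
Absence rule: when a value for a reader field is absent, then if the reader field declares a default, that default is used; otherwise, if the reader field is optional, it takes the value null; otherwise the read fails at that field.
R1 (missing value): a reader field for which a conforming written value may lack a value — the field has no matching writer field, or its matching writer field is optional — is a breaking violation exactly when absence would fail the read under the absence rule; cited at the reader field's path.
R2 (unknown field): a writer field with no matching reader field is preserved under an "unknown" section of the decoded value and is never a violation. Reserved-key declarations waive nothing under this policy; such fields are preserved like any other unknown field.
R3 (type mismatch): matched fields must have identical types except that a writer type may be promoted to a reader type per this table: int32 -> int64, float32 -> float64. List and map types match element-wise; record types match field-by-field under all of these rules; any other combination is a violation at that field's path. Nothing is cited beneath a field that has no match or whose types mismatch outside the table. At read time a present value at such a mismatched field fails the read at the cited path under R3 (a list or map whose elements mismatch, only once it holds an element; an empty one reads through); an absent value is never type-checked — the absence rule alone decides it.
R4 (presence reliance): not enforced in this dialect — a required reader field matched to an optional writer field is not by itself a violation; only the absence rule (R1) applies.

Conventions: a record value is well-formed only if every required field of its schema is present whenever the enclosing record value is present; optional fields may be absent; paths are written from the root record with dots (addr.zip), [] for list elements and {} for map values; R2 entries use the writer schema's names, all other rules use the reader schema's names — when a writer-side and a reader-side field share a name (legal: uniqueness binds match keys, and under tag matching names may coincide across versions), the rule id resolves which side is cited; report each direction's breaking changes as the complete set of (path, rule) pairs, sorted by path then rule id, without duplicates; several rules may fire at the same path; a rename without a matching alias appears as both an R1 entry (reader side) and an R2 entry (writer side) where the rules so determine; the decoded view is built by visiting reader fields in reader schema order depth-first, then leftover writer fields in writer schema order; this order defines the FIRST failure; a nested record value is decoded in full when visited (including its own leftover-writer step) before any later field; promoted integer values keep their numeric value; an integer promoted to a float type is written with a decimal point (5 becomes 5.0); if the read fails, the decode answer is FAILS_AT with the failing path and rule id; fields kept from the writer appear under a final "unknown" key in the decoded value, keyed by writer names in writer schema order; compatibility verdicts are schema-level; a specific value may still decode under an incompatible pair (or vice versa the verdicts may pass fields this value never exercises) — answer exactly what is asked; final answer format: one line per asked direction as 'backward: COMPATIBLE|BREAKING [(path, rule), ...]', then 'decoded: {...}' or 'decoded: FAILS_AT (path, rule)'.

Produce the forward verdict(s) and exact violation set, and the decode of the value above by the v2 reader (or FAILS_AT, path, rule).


forward: BREAKING [(attempts, R3), (attrs, R1)]; decoded: FAILS_AT (attempts, R3)

in Event below, arrows point writer -> reader
forward analysis of Event with v1 as reader and v2 as writer:
  attrs: no writer-side match
  writer optional, float64 -> float64: reader price maps from writer price
  writer required, bool -> bool: reader enabled maps from writer enabled
  writer required, float64 -> int32: reader attempts maps from writer attempts
  writer required, bytes -> bytes: reader signature maps from writer signature
  version (writer side), unknown to reader
  rule R3 violated at attempts
  rule R1 violated at attrs
  forward on Event therefore BREAKING (2)
decode (reader v2):
  price := 0.0
  enabled := true
  read fails at attempts under R3
  => FAILS_AT (attempts, R3)
the other Event changes do not affect what is asked:
  field signature in record Event: optional changed to required -> inert for the asked Event verdict: nothing fires
  field enabled in record Event: optional changed to required -> inert for the asked Event verdict: nothing fires
  added field version to record Event: required int32, tag 27, default -7 (in v2 it sits last) -> inert for the asked Event verdict: nothing fires


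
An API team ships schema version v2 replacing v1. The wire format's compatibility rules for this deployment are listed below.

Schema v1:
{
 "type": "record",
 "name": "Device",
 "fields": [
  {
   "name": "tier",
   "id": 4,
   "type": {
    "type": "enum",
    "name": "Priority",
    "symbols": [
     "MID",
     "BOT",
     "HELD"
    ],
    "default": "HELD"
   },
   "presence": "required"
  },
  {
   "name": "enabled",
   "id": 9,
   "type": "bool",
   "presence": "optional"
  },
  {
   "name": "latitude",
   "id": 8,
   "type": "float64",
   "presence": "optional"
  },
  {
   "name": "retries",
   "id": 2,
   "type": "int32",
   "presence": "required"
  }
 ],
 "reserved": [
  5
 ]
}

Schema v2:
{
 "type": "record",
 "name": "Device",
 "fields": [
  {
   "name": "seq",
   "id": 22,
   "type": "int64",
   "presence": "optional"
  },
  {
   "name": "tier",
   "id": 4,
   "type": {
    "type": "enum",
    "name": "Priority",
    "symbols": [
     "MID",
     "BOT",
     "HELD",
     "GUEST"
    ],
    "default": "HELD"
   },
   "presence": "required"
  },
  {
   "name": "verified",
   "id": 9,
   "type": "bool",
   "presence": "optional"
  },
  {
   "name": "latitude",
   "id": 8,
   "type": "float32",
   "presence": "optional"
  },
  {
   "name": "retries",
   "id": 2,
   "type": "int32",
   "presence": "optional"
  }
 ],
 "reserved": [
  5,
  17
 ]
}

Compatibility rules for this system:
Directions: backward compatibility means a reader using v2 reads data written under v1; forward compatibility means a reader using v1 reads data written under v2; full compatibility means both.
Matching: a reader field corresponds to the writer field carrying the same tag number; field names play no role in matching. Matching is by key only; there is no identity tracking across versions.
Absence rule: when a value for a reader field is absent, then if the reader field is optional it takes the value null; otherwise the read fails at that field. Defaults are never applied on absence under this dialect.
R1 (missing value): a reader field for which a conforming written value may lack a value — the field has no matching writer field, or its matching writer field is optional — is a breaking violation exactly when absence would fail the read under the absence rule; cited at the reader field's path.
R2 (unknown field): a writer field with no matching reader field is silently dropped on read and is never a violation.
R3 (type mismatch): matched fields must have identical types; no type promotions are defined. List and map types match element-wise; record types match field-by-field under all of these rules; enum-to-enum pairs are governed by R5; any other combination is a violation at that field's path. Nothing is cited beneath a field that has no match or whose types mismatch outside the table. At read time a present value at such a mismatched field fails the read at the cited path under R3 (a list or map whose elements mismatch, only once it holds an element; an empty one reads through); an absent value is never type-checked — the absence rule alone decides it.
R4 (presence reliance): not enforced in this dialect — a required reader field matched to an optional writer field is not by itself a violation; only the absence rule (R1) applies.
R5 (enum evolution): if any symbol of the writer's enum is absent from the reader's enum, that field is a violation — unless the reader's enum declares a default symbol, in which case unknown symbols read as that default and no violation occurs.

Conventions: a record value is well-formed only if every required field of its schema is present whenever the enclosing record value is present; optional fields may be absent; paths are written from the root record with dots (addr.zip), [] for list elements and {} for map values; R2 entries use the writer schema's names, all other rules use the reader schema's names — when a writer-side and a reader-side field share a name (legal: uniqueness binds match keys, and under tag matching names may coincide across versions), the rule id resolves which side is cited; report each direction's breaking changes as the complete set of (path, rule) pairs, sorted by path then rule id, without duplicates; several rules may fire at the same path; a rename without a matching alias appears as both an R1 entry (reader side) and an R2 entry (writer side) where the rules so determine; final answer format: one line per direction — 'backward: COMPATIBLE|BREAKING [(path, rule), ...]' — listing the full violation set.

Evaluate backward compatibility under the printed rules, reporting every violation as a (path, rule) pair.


each type pair in Device: writer, then reader
backward pass over Device, reader schema v2, writer schema v1:
  seq has no writer counterpart
  Priority -> Priority, writer required: tier aligns to tier
  bool -> bool, writer optional: verified aligns to enabled
  float64 -> float32, writer optional: latitude aligns to latitude
  int32 -> int32, writer required: retries aligns to retries
  violation R3 at latitude
  => 1 violation(s): backward is BREAKING for Device
the rest of the Device diff is inert for this question:
  field retries in record Device: required changed to optional -> fires only in the forward direction of Device, which is not asked here
  enum Priority (field tier in record Device): symbol GUEST added -> no rule fires on it in Device's dialect; the asked verdict holds
  renamed field enabled to verified in record Device -> no rule fires on it in Device's dialect; the asked verdict holds
  added field seq to record Device: optional int64, tag 22 (in v2 it sits immediately before tier) -> no rule fires on it in Device's dialect; the asked verdict holds

backward: BREAKING [(latitude, R3)]


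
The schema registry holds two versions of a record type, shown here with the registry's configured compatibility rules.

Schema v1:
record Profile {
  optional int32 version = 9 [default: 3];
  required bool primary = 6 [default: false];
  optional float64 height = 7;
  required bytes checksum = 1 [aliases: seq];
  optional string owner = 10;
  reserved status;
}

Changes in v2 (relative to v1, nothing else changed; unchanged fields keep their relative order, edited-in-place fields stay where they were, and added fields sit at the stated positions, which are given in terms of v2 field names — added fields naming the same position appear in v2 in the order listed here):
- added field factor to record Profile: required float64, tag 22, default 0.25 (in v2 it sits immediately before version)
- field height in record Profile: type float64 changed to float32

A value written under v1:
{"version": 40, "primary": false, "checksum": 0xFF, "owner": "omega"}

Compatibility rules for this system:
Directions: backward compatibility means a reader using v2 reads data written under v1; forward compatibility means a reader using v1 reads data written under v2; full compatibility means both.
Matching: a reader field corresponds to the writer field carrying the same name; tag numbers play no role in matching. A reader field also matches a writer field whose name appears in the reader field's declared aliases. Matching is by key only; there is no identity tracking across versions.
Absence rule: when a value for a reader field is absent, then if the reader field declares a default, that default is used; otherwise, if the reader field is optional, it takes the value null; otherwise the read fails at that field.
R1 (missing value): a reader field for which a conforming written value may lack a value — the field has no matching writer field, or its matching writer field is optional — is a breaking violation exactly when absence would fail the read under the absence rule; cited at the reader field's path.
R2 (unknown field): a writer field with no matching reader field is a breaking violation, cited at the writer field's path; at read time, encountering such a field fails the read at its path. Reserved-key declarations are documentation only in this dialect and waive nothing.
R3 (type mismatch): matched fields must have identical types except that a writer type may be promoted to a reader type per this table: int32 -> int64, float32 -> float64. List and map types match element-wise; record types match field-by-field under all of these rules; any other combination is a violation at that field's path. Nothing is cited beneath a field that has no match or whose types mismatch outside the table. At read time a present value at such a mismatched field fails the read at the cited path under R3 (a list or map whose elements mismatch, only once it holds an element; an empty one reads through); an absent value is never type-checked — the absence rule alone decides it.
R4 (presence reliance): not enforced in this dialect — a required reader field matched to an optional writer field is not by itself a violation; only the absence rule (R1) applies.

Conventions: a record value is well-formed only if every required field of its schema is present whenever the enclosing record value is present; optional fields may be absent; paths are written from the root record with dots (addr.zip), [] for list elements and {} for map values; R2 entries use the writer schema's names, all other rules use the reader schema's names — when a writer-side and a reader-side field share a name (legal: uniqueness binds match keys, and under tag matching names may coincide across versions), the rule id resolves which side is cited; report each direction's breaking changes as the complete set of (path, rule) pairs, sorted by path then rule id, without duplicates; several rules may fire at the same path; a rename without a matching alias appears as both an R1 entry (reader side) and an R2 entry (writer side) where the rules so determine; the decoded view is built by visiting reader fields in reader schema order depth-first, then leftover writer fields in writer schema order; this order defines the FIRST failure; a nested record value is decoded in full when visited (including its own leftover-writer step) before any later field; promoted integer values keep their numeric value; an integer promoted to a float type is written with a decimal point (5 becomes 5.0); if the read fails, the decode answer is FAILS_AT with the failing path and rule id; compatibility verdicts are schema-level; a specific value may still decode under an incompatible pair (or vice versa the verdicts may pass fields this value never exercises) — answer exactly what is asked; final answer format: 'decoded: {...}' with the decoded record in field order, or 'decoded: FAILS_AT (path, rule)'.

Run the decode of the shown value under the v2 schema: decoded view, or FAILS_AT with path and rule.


the writer's type comes first in each Profile pair
decode walk for Profile under reader schema v2:
  factor := 0.25 (absent -> default)
  version := 40
  primary := false
  height := null (absent, optional -> null)
  checksum := 0xFF
  owner := "omega"
  => decoded: {"factor": 0.25, "version": 40, "primary": false, "height": null, "checksum": 0xFF, "owner": "omega"}
the rest of the Profile diff is inert for this question:
  field height in record Profile: type float64 changed to float32 -> a verdict-level change on Profile — the shown value reads the same

decoded: {"factor": 0.25, "version": 40, "primary": false, "height": null, "checksum": 0xFF, "owner": "omega"}


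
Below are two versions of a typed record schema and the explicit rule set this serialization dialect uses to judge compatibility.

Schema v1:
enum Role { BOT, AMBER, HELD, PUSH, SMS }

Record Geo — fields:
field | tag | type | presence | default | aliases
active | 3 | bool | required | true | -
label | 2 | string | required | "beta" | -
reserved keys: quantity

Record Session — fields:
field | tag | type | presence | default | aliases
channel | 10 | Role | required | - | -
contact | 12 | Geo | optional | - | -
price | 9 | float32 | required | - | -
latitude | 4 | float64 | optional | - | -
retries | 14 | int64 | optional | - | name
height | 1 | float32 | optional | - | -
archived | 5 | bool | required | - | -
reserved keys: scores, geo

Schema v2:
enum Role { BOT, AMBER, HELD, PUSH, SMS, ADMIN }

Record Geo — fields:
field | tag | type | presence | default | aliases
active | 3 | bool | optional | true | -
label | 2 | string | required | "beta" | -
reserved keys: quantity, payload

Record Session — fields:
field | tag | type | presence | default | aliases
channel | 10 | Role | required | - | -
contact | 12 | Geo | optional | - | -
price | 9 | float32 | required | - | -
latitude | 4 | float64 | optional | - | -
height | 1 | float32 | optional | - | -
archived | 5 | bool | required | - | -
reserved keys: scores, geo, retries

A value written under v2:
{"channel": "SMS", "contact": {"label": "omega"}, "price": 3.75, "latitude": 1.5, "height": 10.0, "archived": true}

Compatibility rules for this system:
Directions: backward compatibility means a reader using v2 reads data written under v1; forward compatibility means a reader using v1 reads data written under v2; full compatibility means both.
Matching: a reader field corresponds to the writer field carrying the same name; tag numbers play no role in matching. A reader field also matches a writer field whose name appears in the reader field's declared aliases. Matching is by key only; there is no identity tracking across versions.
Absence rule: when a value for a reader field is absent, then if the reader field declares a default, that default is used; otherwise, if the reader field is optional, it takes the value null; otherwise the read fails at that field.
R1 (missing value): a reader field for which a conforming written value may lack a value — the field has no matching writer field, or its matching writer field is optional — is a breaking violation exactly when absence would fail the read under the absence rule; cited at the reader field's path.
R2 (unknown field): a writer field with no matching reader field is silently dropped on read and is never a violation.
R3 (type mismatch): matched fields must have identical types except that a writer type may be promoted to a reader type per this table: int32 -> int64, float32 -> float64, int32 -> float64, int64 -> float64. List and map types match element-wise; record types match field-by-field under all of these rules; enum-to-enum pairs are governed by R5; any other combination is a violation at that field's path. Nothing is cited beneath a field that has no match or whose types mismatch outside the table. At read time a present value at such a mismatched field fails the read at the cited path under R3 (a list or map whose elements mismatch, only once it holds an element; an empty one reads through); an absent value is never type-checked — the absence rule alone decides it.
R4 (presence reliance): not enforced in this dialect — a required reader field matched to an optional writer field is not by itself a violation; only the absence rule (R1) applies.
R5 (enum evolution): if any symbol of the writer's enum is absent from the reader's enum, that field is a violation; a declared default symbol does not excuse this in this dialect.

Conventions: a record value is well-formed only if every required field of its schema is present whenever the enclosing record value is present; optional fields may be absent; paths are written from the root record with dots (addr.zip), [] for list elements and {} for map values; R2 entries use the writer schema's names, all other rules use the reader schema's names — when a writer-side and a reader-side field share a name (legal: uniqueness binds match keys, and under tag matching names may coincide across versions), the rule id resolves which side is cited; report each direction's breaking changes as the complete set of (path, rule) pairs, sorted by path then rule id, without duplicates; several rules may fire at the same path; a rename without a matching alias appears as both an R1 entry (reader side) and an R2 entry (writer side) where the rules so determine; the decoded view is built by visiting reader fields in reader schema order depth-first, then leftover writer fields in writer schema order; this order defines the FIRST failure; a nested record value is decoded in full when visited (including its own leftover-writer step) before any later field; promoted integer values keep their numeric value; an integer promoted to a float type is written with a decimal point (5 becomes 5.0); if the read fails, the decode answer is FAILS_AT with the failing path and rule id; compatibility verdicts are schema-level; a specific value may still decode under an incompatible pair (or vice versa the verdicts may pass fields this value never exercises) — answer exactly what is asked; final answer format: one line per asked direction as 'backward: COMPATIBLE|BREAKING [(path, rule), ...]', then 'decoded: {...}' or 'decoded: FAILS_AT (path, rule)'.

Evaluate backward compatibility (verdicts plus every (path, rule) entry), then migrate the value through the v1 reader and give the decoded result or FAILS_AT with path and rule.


the writer's type comes first in each Session pair
backward pass over Session, reader schema v2, writer schema v1:
  Role -> Role, writer required: channel aligns to channel
  Geo -> Geo, writer optional: contact aligns to contact
  float32 -> float32, writer required: price aligns to price
  float64 -> float64, writer optional: latitude aligns to latitude
  float32 -> float32, writer optional: height aligns to height
  bool -> bool, writer required: archived aligns to archived
  writer field retries has no reader counterpart
  bool -> bool, writer required: contact.active aligns to contact.active
  string -> string, writer required: contact.label aligns to contact.label
  => backward: COMPATIBLE
migrating the Session value to v1:
  channel := "SMS"
  contact.active := true (missing; default applied)
  contact.label := "omega"
  price := 3.75
  latitude := 1.5
  retries := null (missing; optional => null)
  height := 10.0
  archived := true
  => decoded: {"channel": "SMS", "contact": {"active": true, "label": "omega"}, "price": 3.75, "latitude": 1.5, "retries": null, "height": 10.0, "archived": true}
remaining Session differences; none change what is asked:
  enum Role (field channel in record Session): symbol ADMIN added -> affects forward compatibility only, which is not asked
  removed field retries from record Session (its key "retries" joins the reserved list) -> inert for the asked Session verdict: nothing fires
  field active in record Geo: required changed to optional -> inert for the asked Session verdict: nothing fires

backward: COMPATIBLE []; decoded: {"channel": "SMS", "contact": {"active": true, "label": "omega"}, "price": 3.75, "latitude": 1.5, "retries": null, "height": 10.0, "archived": true}
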